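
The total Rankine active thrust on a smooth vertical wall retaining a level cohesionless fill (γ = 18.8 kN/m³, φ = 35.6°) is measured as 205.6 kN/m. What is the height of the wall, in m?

9.10 m

K_a = 0.2641. P_a = ½ K_a γ H² ⇒ H = √(2P_a/(K_a γ)).
H = √(2×205.6/(0.2641×18.8)) = 9.100 m.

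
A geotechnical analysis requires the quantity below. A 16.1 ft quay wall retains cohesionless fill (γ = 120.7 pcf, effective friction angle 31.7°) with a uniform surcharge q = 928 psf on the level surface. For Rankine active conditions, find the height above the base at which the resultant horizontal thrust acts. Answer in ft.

K_a = 0.3111.
Triangular part P₁ = ½K_aγH² = 4866 at H/3 = 5.367 ft; rectangular part P₂ = K_a q H = 4648 at H/2 = 8.050 ft.
ȳ = (P₁·5.367 + P₂·8.050)/(P₁+P₂) = 6.678 ft.

6.68 ft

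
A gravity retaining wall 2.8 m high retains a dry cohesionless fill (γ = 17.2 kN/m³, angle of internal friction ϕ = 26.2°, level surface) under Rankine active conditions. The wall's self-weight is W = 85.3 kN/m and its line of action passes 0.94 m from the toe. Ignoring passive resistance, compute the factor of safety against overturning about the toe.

3.29

K_a = tan²(45° − 26.2°/2) = 0.3874.
P_a = ½K_aγH² = 0.5×0.3874×17.2×2.8² = 26.12 kN/m, acting at H/3 = 0.9333 m above the base.
Overturning moment M_o = P_a × H/3 = 26.12 × 0.9333 = 24.38.
Resisting moment M_r = W × 0.94 = 85.3 × 0.94 = 80.18.
FS_overturning = M_r/M_o = 80.18/24.38 = 3.289.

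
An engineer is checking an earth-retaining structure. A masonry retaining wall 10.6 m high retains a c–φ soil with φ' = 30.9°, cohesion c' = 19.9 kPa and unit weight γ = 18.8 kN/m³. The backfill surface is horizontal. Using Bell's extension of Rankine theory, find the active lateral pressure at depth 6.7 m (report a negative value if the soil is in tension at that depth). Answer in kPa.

17.9 kPa

K_a = (1 − sin φ)/(1 + sin φ) = 0.3214.
σ_a = K_a γ z − 2c√K_a = 0.3214×18.8×6.7 − 2×19.9×0.5669 = 17.92 kPa.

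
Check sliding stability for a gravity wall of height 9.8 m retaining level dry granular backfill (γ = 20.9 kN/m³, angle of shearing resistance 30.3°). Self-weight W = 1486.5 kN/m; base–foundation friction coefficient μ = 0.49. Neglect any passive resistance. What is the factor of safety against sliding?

K_a = tan²(45° − 30.3°/2) = 0.3293.
P_a = ½K_aγH² = 0.5×0.3293×20.9×9.8² = 330.5 kN/m, acting at H/3 = 3.267 m above the base.
FS_sliding = μW / P_a = 0.49×1486.5 / 330.5 = 2.204.

2.20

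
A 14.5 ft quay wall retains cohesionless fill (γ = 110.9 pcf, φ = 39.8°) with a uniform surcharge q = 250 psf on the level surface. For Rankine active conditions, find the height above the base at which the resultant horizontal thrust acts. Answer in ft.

5.41 ft

K_a = 0.2194.
Triangular part P₁ = ½K_aγH² = 2558 at H/3 = 4.833 ft; rectangular part P₂ = K_a q H = 795.4 at H/2 = 7.250 ft.
ȳ = (P₁·4.833 + P₂·7.250)/(P₁+P₂) = 5.407 ft.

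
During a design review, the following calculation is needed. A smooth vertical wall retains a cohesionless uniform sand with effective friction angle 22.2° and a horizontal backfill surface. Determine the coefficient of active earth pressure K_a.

0.452

K_a = tan²(45° − φ/2) = tan²(33.90°) = 0.4515.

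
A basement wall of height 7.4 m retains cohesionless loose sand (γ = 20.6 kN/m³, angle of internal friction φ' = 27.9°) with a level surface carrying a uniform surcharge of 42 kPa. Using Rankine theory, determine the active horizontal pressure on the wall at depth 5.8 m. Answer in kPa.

58.5 kPa

K_a = (1 − sin φ)/(1 + sin φ) = 0.3625.
σ_v = γz + q = 20.6 × 5.8 + 42 = 161.5 kPa.
σ_h = K_a σ_v = 0.3625 × 161.5 = 58.53 kPa.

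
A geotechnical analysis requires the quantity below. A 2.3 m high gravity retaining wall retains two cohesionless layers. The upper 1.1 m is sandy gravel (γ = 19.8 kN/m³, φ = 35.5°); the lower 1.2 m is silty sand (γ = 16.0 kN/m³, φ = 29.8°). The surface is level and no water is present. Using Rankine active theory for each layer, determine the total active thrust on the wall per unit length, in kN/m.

K_a1 = tan²(45°−35.5°/2) = 0.2653; K_a2 = tan²(45°−29.8°/2) = 0.3360.
Layer 1: σ at base = K_a1 γ₁ h₁ = 5.777 kPa; P₁ = ½×5.777×1.1 = 3.178.
Layer 2: σ_v at top = γ₁h₁ = 21.78; σ_h top = K_a2×21.78 = 7.319; σ_h base = K_a2×(21.78+16.0×1.2) = 13.77.
P₂ = ½(7.319+13.77)×1.2 = 12.65. Total P_a = 3.178+12.65 = 15.83 kN/m.

15.8 kN/m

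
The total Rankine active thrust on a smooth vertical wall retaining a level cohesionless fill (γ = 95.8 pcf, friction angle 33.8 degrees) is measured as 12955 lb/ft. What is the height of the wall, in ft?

30.8 ft

K_a = 0.2851. P_a = ½ K_a γ H² ⇒ H = √(2P_a/(K_a γ)).
H = √(2×12955/(0.2851×95.8)) = 30.80 ft.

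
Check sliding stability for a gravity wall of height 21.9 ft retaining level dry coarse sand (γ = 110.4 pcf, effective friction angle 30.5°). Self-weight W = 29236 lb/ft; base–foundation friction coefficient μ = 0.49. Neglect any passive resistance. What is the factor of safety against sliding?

1.66

K_a = tan²(45° − 30.5°/2) = 0.3267.
P_a = ½K_aγH² = 0.5×0.3267×110.4×21.9² = 8648 lb/ft, acting at H/3 = 7.300 ft above the base.
FS_sliding = μW / P_a = 0.49×29236 / 8648 = 1.656.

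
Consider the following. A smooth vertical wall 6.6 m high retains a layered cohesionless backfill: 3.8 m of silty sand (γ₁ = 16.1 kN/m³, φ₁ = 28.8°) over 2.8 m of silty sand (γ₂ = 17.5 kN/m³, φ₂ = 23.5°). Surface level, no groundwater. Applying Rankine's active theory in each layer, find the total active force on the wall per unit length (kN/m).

144 kN/m

K_a1 = tan²(45°−28.8°/2) = 0.3498; K_a2 = tan²(45°−23.5°/2) = 0.4298.
Layer 1: σ at base = K_a1 γ₁ h₁ = 21.40 kPa; P₁ = ½×21.40×3.8 = 40.66.
Layer 2: σ_v at top = γ₁h₁ = 61.18; σ_h top = K_a2×61.18 = 26.30; σ_h base = K_a2×(61.18+17.5×2.8) = 47.36.
P₂ = ½(26.30+47.36)×2.8 = 103.1. Total P_a = 40.66+103.1 = 143.8 kN/m.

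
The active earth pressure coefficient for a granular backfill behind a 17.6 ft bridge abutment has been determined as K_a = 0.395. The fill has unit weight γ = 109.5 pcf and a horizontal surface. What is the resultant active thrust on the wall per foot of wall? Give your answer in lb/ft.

6700 lb/ft

P = ½ K_a γ H² = 0.5 × 0.395 × 109.5 × 17.6² = 6699 lb/ft.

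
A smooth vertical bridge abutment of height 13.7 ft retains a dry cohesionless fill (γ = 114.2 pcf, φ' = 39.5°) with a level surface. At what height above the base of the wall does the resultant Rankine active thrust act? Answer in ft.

4.57 ft

K_a = 0.2224.
The pressure distribution is triangular, so the resultant acts at H/3 above the base = 13.7/3 = 4.567 ft.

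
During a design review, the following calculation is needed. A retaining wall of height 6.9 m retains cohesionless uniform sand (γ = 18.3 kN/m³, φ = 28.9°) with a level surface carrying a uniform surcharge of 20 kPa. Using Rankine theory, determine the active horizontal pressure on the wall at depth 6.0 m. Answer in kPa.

45.2 kPa

K_a = (1 − sin φ)/(1 + sin φ) = 0.3484.
σ_v = γz + q = 18.3 × 6.0 + 20 = 129.8 kPa.
σ_h = K_a σ_v = 0.3484 × 129.8 = 45.22 kPa.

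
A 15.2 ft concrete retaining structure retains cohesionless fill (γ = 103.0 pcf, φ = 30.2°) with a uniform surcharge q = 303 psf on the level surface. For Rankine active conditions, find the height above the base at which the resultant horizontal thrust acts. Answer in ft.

5.77 ft

K_a = 0.3307.
Triangular part P₁ = ½K_aγH² = 3934 at H/3 = 5.067 ft; rectangular part P₂ = K_a q H = 1523 at H/2 = 7.600 ft.
ȳ = (P₁·5.067 + P₂·7.600)/(P₁+P₂) = 5.774 ft.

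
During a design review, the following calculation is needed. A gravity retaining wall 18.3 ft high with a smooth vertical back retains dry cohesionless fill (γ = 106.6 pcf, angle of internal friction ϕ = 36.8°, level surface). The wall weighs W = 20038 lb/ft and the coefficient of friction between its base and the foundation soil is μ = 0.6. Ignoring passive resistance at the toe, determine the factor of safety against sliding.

K_a = tan²(45° − 36.8°/2) = 0.2508.
P_a = ½K_aγH² = 0.5×0.2508×106.6×18.3² = 4476 lb/ft, acting at H/3 = 6.100 ft above the base.
FS_sliding = μW / P_a = 0.6×20038 / 4476 = 2.686.

2.69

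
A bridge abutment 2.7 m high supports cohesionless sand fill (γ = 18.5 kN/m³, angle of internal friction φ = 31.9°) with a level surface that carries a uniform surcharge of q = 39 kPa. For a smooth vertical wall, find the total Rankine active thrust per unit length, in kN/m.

53.3 kN/m

K_a = tan²(45° − φ/2) = 0.3085.
Soil triangle: ½ K_a γ H² = 0.5×0.3085×18.5×2.7² = 20.80 kN/m.
Surcharge rectangle: K_a q H = 0.3085×39×2.7 = 32.49 kN/m.
Total = 20.80 + 32.49 = 53.29 kN/m.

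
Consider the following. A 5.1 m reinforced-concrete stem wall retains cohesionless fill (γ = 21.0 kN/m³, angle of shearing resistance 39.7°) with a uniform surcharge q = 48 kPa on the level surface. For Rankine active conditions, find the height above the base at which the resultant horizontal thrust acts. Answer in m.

K_a = 0.2204.
Triangular part P₁ = ½K_aγH² = 60.20 at H/3 = 1.700 m; rectangular part P₂ = K_a q H = 53.96 at H/2 = 2.550 m.
ȳ = (P₁·1.700 + P₂·2.550)/(P₁+P₂) = 2.102 m.

2.10 m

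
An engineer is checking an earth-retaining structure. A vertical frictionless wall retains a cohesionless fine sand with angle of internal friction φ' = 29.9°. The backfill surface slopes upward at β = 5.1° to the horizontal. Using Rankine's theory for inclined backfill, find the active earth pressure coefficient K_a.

K_a = cos β · (cos β − √(cos²β − cos²φ)) / (cos β + √(cos²β − cos²φ)).
cos β = 0.9960, cos φ = 0.8669, √(cos²β − cos²φ) = 0.4905.
K_a = 0.9960 × (0.9960 − 0.4905)/(0.9960 + 0.4905) = 0.3387.

0.339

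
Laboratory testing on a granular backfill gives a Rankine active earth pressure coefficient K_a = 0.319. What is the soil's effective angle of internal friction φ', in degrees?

31.1°

K_a = tan²(45° − φ/2) ⇒ 45° − φ/2 = arctan(√0.319) = 29.46°.
φ = 2(45° − 29.46°) = 31.08°.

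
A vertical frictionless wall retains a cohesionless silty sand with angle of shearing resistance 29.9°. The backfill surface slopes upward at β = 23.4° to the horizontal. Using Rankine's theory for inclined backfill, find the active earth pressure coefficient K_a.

K_a = cos β · (cos β − √(cos²β − cos²φ)) / (cos β + √(cos²β − cos²φ)).
cos β = 0.9178, cos φ = 0.8669, √(cos²β − cos²φ) = 0.3013.
K_a = 0.9178 × (0.9178 − 0.3013)/(0.9178 + 0.3013) = 0.4641.

0.464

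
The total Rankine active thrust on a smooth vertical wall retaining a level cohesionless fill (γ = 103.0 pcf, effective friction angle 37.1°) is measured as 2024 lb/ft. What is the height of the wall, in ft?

K_a = 0.2475. P_a = ½ K_a γ H² ⇒ H = √(2P_a/(K_a γ)).
H = √(2×2024/(0.2475×103.0)) = 12.60 ft.

12.6 ft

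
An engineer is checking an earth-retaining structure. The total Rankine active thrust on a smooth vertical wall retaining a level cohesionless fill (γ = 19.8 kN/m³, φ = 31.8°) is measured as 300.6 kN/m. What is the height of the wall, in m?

9.90 m

K_a = 0.3098. P_a = ½ K_a γ H² ⇒ H = √(2P_a/(K_a γ)).
H = √(2×300.6/(0.3098×19.8)) = 9.900 m.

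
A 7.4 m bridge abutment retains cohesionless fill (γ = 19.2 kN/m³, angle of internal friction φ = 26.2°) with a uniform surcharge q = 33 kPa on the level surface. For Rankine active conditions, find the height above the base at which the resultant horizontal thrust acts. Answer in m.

2.86 m

K_a = 0.3874.
Triangular part P₁ = ½K_aγH² = 203.7 at H/3 = 2.467 m; rectangular part P₂ = K_a q H = 94.61 at H/2 = 3.700 m.
ȳ = (P₁·2.467 + P₂·3.700)/(P₁+P₂) = 2.858 m.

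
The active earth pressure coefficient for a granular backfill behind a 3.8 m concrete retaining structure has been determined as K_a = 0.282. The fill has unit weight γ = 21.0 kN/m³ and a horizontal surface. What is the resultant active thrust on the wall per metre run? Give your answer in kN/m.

P = ½ K_a γ H² = 0.5 × 0.282 × 21.0 × 3.8² = 42.76 kN/m.

42.8 kN/m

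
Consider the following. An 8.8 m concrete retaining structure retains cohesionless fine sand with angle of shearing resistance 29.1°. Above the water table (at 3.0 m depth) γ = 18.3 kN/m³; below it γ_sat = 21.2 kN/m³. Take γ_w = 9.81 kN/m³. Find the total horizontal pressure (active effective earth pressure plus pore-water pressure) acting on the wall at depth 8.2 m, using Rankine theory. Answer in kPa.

90.5 kPa

K_a = (1 − sin φ)/(1 + sin φ) = 0.3456.
γ' = 21.2 − 9.81 = 11.39 kN/m³.
Effective vertical stress at 8.2 m: σ'_v = 18.3×3.0 + 11.39×5.20 = 114.1 kPa.
σ'_h = K_a σ'_v = 0.3456 × 114.1 = 39.44 kPa; u = γ_w × 5.20 = 51.01 kPa.
Total σ_h = 39.44 + 51.01 = 90.45 kPa.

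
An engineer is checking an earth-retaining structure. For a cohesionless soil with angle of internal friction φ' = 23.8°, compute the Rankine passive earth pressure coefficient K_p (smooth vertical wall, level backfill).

2.35

K_p = (1 + sin φ)/(1 − sin φ) = tan²(45° + 23.8°/2) = 2.353.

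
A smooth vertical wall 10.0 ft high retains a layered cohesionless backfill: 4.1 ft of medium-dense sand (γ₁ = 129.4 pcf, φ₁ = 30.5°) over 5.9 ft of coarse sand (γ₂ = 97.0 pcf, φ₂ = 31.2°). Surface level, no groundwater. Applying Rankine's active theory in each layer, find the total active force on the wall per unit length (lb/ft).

1890 lb/ft

K_a1 = tan²(45°−30.5°/2) = 0.3267; K_a2 = tan²(45°−31.2°/2) = 0.3175.
Layer 1: σ at base = K_a1 γ₁ h₁ = 173.3 psf; P₁ = ½×173.3×4.1 = 355.3.
Layer 2: σ_v at top = γ₁h₁ = 530.5; σ_h top = K_a2×530.5 = 168.4; σ_h base = K_a2×(530.5+97.0×5.9) = 350.2.
P₂ = ½(168.4+350.2)×5.9 = 1530. Total P_a = 355.3+1530 = 1885 lb/ft.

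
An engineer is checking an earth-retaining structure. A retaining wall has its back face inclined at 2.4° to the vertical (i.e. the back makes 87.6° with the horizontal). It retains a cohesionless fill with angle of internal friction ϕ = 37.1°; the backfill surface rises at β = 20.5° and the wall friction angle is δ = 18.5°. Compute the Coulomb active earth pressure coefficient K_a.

0.316

K_a = sin²(α+φ) / [sin²α · sin(α−δ) · (1 + √{sin(φ+δ)sin(φ−β) / (sin(α−δ)sin(α+β))})²].
With α = 87.6°, φ = 37.1°, δ = 18.5°, β = 20.5°: K_a = 0.3157.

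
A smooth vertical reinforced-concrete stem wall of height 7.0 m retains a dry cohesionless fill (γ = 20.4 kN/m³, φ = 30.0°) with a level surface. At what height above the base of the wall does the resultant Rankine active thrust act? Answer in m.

2.33 m

K_a = 0.3333.
The pressure distribution is triangular, so the resultant acts at H/3 above the base = 7.0/3 = 2.333 m.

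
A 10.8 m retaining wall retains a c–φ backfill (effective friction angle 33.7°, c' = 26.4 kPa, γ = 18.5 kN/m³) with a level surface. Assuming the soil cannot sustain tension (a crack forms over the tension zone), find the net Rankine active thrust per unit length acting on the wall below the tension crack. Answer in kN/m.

79.1 kN/m

K_a = 0.2863; √K_a = 0.5351.
Tension-crack depth z_c = 2c/(γ√K_a) = 2×26.4/(18.5×0.5351) = 5.334 m.
σ_a at base = K_a γ H − 2c√K_a = 0.2863×18.5×10.8 − 2×26.4×0.5351 = 28.95 kPa.
P_a = ½ × 28.95 × (H − z_c) = 0.5×28.95×5.466 = 79.12 kN/m.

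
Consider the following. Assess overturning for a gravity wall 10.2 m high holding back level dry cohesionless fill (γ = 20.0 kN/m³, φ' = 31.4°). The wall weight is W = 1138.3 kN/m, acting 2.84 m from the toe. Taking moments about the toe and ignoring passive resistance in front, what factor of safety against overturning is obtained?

K_a = tan²(45° − 31.4°/2) = 0.3149.
P_a = ½K_aγH² = 0.5×0.3149×20.0×10.2² = 327.6 kN/m, acting at H/3 = 3.400 m above the base.
Overturning moment M_o = P_a × H/3 = 327.6 × 3.400 = 1114.
Resisting moment M_r = W × 2.84 = 1138.3 × 2.84 = 3233.
FS_overturning = M_r/M_o = 3233/1114 = 2.902.

2.90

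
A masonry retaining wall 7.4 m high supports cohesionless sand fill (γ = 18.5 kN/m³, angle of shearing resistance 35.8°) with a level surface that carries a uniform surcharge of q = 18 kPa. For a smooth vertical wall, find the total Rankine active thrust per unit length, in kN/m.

K_a = tan²(45° − φ/2) = 0.2619.
Soil triangle: ½ K_a γ H² = 0.5×0.2619×18.5×7.4² = 132.6 kN/m.
Surcharge rectangle: K_a q H = 0.2619×18×7.4 = 34.88 kN/m.
Total = 132.6 + 34.88 = 167.5 kN/m.

168 kN/m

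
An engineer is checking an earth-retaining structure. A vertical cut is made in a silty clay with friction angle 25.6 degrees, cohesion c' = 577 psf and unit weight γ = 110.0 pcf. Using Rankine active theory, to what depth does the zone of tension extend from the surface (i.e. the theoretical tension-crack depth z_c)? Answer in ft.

K_a = tan²(45° − 25.6°/2) = 0.3966; √K_a = 0.6297.
The active pressure is zero where K_a γ z = 2c√K_a, so z_c = 2c/(γ√K_a) = 2×577/(110.0×0.6297) = 16.66 ft.

16.7 ft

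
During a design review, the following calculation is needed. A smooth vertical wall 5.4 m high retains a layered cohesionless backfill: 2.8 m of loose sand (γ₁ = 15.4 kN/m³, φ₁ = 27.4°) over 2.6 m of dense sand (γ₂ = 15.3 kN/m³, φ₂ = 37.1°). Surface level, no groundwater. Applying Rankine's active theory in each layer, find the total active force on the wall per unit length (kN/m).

K_a1 = tan²(45°−27.4°/2) = 0.3697; K_a2 = tan²(45°−37.1°/2) = 0.2475.
Layer 1: σ at base = K_a1 γ₁ h₁ = 15.94 kPa; P₁ = ½×15.94×2.8 = 22.32.
Layer 2: σ_v at top = γ₁h₁ = 43.12; σ_h top = K_a2×43.12 = 10.67; σ_h base = K_a2×(43.12+15.3×2.6) = 20.52.
P₂ = ½(10.67+20.52)×2.6 = 40.55. Total P_a = 22.32+40.55 = 62.86 kN/m.

62.9 kN/m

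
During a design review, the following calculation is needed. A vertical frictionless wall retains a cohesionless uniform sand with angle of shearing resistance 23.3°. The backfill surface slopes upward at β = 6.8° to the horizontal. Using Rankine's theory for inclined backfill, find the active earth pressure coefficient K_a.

0.446

K_a = cos β · (cos β − √(cos²β − cos²φ)) / (cos β + √(cos²β − cos²φ)).
cos β = 0.9930, cos φ = 0.9184, √(cos²β − cos²φ) = 0.3774.
K_a = 0.9930 × (0.9930 − 0.3774)/(0.9930 + 0.3774) = 0.4460.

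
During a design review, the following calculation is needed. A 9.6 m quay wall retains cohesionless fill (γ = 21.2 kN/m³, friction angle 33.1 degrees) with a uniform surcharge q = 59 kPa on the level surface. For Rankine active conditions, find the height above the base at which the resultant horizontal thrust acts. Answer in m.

3.79 m

K_a = 0.2936.
Triangular part P₁ = ½K_aγH² = 286.8 at H/3 = 3.200 m; rectangular part P₂ = K_a q H = 166.3 at H/2 = 4.800 m.
ȳ = (P₁·3.200 + P₂·4.800)/(P₁+P₂) = 3.787 m.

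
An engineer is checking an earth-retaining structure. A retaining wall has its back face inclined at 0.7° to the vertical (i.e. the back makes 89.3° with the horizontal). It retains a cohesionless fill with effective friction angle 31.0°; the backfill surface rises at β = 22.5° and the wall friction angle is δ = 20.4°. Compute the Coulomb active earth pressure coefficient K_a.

0.429

K_a = sin²(α+φ) / [sin²α · sin(α−δ) · (1 + √{sin(φ+δ)sin(φ−β) / (sin(α−δ)sin(α+β))})²].
With α = 89.3°, φ = 31.0°, δ = 20.4°, β = 22.5°: K_a = 0.4288.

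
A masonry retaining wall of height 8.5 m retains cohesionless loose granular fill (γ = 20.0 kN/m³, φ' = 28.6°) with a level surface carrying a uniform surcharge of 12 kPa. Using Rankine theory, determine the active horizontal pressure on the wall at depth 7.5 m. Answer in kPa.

K_a = (1 − sin φ)/(1 + sin φ) = 0.3525.
σ_v = γz + q = 20.0 × 7.5 + 12 = 162.0 kPa.
σ_h = K_a σ_v = 0.3525 × 162.0 = 57.11 kPa.

57.1 kPa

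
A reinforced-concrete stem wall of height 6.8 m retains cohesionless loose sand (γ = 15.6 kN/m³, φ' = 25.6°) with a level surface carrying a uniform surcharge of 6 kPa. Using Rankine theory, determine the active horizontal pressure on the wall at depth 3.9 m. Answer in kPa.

26.5 kPa

K_a = (1 − sin φ)/(1 + sin φ) = 0.3966.
σ_v = γz + q = 15.6 × 3.9 + 6 = 66.84 kPa.
σ_h = K_a σ_v = 0.3966 × 66.84 = 26.51 kPa.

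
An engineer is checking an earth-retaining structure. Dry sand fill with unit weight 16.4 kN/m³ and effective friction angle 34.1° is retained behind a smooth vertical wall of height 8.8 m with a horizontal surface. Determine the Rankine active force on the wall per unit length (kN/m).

K_a = tan²(45° − φ/2) = 0.2815.
P_a = ½ K_a γ H² = 0.5 × 0.2815 × 16.4 × 8.8² = 178.8 kN/m.

179 kN/m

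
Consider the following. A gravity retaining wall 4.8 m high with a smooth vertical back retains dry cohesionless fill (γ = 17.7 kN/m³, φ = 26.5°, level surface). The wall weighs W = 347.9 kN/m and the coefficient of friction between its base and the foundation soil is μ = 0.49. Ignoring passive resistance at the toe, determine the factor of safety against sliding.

K_a = tan²(45° − 26.5°/2) = 0.3829.
P_a = ½K_aγH² = 0.5×0.3829×17.7×4.8² = 78.08 kN/m, acting at H/3 = 1.600 m above the base.
FS_sliding = μW / P_a = 0.49×347.9 / 78.08 = 2.183.

2.18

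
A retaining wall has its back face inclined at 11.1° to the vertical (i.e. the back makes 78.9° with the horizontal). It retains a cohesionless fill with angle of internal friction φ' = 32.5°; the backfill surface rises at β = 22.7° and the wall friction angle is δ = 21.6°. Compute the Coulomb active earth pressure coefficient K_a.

K_a = sin²(α+φ) / [sin²α · sin(α−δ) · (1 + √{sin(φ+δ)sin(φ−β) / (sin(α−δ)sin(α+β))})²].
With α = 78.9°, φ = 32.5°, δ = 21.6°, β = 22.7°: K_a = 0.5389.

0.539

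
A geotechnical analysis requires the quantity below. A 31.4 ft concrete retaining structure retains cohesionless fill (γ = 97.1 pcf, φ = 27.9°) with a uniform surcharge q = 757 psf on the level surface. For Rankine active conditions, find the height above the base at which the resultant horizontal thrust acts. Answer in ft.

12.2 ft

K_a = 0.3625.
Triangular part P₁ = ½K_aγH² = 17350 at H/3 = 10.47 ft; rectangular part P₂ = K_a q H = 8616 at H/2 = 15.70 ft.
ȳ = (P₁·10.47 + P₂·15.70)/(P₁+P₂) = 12.20 ft.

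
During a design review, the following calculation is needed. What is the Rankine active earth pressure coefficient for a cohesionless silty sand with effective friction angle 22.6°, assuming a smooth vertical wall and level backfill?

0.445

K_a = tan²(45° − φ/2) = tan²(33.70°) = 0.4448.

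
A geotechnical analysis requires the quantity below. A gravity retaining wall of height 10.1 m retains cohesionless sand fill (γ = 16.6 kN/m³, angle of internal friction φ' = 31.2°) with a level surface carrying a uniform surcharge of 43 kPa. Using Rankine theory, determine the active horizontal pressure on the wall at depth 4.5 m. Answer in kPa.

K_a = (1 − sin φ)/(1 + sin φ) = 0.3175.
σ_v = γz + q = 16.6 × 4.5 + 43 = 117.7 kPa.
σ_h = K_a σ_v = 0.3175 × 117.7 = 37.37 kPa.

37.4 kPa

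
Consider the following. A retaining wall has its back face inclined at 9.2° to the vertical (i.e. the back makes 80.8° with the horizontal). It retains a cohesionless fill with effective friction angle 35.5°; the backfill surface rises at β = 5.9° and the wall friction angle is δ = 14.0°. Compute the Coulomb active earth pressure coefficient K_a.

0.334

K_a = sin²(α+φ) / [sin²α · sin(α−δ) · (1 + √{sin(φ+δ)sin(φ−β) / (sin(α−δ)sin(α+β))})²].
With α = 80.8°, φ = 35.5°, δ = 14.0°, β = 5.9°: K_a = 0.3337.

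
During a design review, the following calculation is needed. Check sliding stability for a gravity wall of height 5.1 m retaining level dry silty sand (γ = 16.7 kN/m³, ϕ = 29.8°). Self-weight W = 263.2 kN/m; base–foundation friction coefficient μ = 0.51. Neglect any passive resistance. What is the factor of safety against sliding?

K_a = tan²(45° − 29.8°/2) = 0.3360.
P_a = ½K_aγH² = 0.5×0.3360×16.7×5.1² = 72.98 kN/m, acting at H/3 = 1.700 m above the base.
FS_sliding = μW / P_a = 0.51×263.2 / 72.98 = 1.839.

1.84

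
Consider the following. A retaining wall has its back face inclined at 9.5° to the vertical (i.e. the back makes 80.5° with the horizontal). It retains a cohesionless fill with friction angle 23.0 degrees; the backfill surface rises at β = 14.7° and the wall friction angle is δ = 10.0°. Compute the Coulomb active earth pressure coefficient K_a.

0.620

K_a = sin²(α+φ) / [sin²α · sin(α−δ) · (1 + √{sin(φ+δ)sin(φ−β) / (sin(α−δ)sin(α+β))})²].
With α = 80.5°, φ = 23.0°, δ = 10.0°, β = 14.7°: K_a = 0.6202.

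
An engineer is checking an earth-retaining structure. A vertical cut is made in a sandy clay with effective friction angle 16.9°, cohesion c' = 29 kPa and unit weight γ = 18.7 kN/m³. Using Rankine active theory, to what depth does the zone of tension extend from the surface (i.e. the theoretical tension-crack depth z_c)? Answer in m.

4.18 m

K_a = tan²(45° − 16.9°/2) = 0.5495; √K_a = 0.7413.
The active pressure is zero where K_a γ z = 2c√K_a, so z_c = 2c/(γ√K_a) = 2×29/(18.7×0.7413) = 4.184 m.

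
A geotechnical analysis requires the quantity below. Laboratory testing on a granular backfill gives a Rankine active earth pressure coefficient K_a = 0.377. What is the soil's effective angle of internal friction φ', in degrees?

K_a = tan²(45° − φ/2) ⇒ 45° − φ/2 = arctan(√0.377) = 31.55°.
φ = 2(45° − 31.55°) = 26.90°.

26.9°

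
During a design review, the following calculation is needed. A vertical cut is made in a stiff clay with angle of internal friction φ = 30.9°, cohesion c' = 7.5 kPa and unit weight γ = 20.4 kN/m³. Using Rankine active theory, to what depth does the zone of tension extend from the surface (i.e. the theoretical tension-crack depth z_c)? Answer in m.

K_a = tan²(45° − 30.9°/2) = 0.3214; √K_a = 0.5669.
The active pressure is zero where K_a γ z = 2c√K_a, so z_c = 2c/(γ√K_a) = 2×7.5/(20.4×0.5669) = 1.297 m.

1.30 m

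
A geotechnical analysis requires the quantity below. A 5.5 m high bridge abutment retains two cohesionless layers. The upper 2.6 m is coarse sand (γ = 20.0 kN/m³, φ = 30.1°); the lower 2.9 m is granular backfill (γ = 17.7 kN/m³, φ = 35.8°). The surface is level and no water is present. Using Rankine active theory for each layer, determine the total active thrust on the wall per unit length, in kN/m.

K_a1 = tan²(45°−30.1°/2) = 0.3320; K_a2 = tan²(45°−35.8°/2) = 0.2619.
Layer 1: σ at base = K_a1 γ₁ h₁ = 17.26 kPa; P₁ = ½×17.26×2.6 = 22.44.
Layer 2: σ_v at top = γ₁h₁ = 52.00; σ_h top = K_a2×52.00 = 13.62; σ_h base = K_a2×(52.00+17.7×2.9) = 27.06.
P₂ = ½(13.62+27.06)×2.9 = 58.98. Total P_a = 22.44+58.98 = 81.42 kN/m.

81.4 kN/m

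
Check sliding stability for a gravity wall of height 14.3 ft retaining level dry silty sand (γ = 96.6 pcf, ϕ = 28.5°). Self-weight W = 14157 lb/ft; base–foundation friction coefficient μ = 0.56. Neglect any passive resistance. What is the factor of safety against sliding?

K_a = tan²(45° − 28.5°/2) = 0.3540.
P_a = ½K_aγH² = 0.5×0.3540×96.6×14.3² = 3496 lb/ft, acting at H/3 = 4.767 ft above the base.
FS_sliding = μW / P_a = 0.56×14157 / 3496 = 2.268.

2.27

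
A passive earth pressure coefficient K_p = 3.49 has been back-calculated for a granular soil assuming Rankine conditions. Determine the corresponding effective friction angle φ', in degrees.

K_p = (1+sin φ)/(1−sin φ) ⇒ sin φ = (K_p − 1)/(K_p + 1) = 0.5546.
φ = arcsin(0.5546) = 33.68°.

33.7°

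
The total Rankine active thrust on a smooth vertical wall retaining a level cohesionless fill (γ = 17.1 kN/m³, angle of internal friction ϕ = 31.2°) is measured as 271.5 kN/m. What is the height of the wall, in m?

10.0 m

K_a = 0.3175. P_a = ½ K_a γ H² ⇒ H = √(2P_a/(K_a γ)).
H = √(2×271.5/(0.3175×17.1)) = 10.00 m.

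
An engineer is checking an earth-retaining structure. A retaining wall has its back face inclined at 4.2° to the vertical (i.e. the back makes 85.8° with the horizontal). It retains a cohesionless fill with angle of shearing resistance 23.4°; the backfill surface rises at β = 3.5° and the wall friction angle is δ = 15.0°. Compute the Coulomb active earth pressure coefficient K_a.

0.437

K_a = sin²(α+φ) / [sin²α · sin(α−δ) · (1 + √{sin(φ+δ)sin(φ−β) / (sin(α−δ)sin(α+β))})²].
With α = 85.8°, φ = 23.4°, δ = 15.0°, β = 3.5°: K_a = 0.4375.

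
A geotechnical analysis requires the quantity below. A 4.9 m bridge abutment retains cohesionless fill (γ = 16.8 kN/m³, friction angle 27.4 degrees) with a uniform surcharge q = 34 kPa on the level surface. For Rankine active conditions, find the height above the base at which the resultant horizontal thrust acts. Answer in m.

2.00 m

K_a = 0.3697.
Triangular part P₁ = ½K_aγH² = 74.56 at H/3 = 1.633 m; rectangular part P₂ = K_a q H = 61.59 at H/2 = 2.450 m.
ȳ = (P₁·1.633 + P₂·2.450)/(P₁+P₂) = 2.003 m.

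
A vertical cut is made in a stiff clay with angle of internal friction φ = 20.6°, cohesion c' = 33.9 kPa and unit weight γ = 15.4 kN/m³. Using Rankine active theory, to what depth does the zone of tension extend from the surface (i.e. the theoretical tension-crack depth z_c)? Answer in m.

K_a = tan²(45° − 20.6°/2) = 0.4795; √K_a = 0.6924.
The active pressure is zero where K_a γ z = 2c√K_a, so z_c = 2c/(γ√K_a) = 2×33.9/(15.4×0.6924) = 6.358 m.

6.36 m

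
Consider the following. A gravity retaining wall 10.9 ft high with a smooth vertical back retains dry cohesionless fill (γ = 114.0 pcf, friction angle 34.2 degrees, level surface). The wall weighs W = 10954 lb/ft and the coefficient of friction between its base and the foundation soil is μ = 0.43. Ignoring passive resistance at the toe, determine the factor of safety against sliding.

2.48

K_a = tan²(45° − 34.2°/2) = 0.2803.
P_a = ½K_aγH² = 0.5×0.2803×114.0×10.9² = 1899 lb/ft, acting at H/3 = 3.633 ft above the base.
FS_sliding = μW / P_a = 0.43×10954 / 1899 = 2.481.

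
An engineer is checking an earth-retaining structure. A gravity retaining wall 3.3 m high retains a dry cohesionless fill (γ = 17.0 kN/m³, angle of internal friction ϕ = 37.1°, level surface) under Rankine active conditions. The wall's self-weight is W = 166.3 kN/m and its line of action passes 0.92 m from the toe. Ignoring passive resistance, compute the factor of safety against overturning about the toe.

K_a = tan²(45° − 37.1°/2) = 0.2475.
P_a = ½K_aγH² = 0.5×0.2475×17.0×3.3² = 22.91 kN/m, acting at H/3 = 1.100 m above the base.
Overturning moment M_o = P_a × H/3 = 22.91 × 1.100 = 25.20.
Resisting moment M_r = W × 0.92 = 166.3 × 0.92 = 153.0.
FS_overturning = M_r/M_o = 153.0/25.20 = 6.071.

6.07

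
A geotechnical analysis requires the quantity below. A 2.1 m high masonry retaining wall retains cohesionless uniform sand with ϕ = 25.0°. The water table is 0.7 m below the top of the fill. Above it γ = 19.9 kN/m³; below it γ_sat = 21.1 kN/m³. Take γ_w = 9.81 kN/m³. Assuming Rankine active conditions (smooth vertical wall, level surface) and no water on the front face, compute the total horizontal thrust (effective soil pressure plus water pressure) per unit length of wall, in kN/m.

K_a = tan²(45° − φ/2) = 0.4059.
γ' = 21.1 − 9.81 = 11.29 kN/m³. Depth below WT = 1.4 m.
σ'_h at WT = K_a γ d_w = 5.654 kPa; at base = 5.654 + K_a γ' × 1.4 = 12.07 kPa.
P₁ (0–0.7 m) = ½×5.654×0.7 = 1.979. P₂ (0.7–2.1 m) = ½(5.654+12.07)×1.4 = 12.41.
P_w = ½ γ_w h₂² = 0.5×9.81×1.4² = 9.614. Total = 1.979+12.41+9.614 = 24.00 kN/m.

24.0 kN/m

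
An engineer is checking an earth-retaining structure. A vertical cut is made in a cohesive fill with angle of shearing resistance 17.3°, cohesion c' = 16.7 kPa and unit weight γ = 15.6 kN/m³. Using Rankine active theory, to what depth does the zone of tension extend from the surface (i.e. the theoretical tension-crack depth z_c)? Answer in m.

2.91 m

K_a = tan²(45° − 17.3°/2) = 0.5416; √K_a = 0.7359.
The active pressure is zero where K_a γ z = 2c√K_a, so z_c = 2c/(γ√K_a) = 2×16.7/(15.6×0.7359) = 2.909 m.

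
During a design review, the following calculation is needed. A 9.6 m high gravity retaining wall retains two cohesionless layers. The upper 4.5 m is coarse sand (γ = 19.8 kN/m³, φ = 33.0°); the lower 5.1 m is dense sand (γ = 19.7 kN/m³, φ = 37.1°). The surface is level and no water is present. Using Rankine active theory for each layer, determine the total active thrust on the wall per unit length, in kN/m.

K_a1 = tan²(45°−33.0°/2) = 0.2948; K_a2 = tan²(45°−37.1°/2) = 0.2475.
Layer 1: σ at base = K_a1 γ₁ h₁ = 26.27 kPa; P₁ = ½×26.27×4.5 = 59.10.
Layer 2: σ_v at top = γ₁h₁ = 89.10; σ_h top = K_a2×89.10 = 22.05; σ_h base = K_a2×(89.10+19.7×5.1) = 46.92.
P₂ = ½(22.05+46.92)×5.1 = 175.9. Total P_a = 59.10+175.9 = 235.0 kN/m.

235 kN/m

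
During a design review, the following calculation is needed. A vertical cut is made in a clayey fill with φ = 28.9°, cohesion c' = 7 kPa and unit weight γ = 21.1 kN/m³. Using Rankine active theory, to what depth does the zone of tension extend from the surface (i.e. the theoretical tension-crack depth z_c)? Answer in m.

1.12 m

K_a = tan²(45° − 28.9°/2) = 0.3484; √K_a = 0.5902.
The active pressure is zero where K_a γ z = 2c√K_a, so z_c = 2c/(γ√K_a) = 2×7/(21.1×0.5902) = 1.124 m.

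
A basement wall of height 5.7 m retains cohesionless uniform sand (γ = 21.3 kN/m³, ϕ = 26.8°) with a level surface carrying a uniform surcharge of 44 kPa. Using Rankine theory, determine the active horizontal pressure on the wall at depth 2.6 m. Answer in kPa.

37.6 kPa

K_a = (1 − sin φ)/(1 + sin φ) = 0.3785.
σ_v = γz + q = 21.3 × 2.6 + 44 = 99.38 kPa.
σ_h = K_a σ_v = 0.3785 × 99.38 = 37.61 kPa.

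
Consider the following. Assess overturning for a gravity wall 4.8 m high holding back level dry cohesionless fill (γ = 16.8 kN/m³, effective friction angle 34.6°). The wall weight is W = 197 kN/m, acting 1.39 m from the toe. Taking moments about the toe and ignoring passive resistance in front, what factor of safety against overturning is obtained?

K_a = tan²(45° − 34.6°/2) = 0.2756.
P_a = ½K_aγH² = 0.5×0.2756×16.8×4.8² = 53.35 kN/m, acting at H/3 = 1.600 m above the base.
Overturning moment M_o = P_a × H/3 = 53.35 × 1.600 = 85.35.
Resisting moment M_r = W × 1.39 = 197 × 1.39 = 273.8.
FS_overturning = M_r/M_o = 273.8/85.35 = 3.208.

3.21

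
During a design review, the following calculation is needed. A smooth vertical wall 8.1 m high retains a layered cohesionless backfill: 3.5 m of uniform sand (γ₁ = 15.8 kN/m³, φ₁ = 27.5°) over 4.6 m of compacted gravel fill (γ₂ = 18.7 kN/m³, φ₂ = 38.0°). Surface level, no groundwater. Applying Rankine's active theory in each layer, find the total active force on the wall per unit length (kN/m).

143 kN/m

K_a1 = tan²(45°−27.5°/2) = 0.3682; K_a2 = tan²(45°−38.0°/2) = 0.2379.
Layer 1: σ at base = K_a1 γ₁ h₁ = 20.36 kPa; P₁ = ½×20.36×3.5 = 35.63.
Layer 2: σ_v at top = γ₁h₁ = 55.30; σ_h top = K_a2×55.30 = 13.15; σ_h base = K_a2×(55.30+18.7×4.6) = 33.62.
P₂ = ½(13.15+33.62)×4.6 = 107.6. Total P_a = 35.63+107.6 = 143.2 kN/m.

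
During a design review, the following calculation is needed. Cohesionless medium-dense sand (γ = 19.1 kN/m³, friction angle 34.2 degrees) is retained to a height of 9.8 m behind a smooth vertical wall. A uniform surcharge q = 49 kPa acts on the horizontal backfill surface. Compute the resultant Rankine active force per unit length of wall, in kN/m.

392 kN/m

K_a = tan²(45° − φ/2) = 0.2803.
Soil triangle: ½ K_a γ H² = 0.5×0.2803×19.1×9.8² = 257.1 kN/m.
Surcharge rectangle: K_a q H = 0.2803×49×9.8 = 134.6 kN/m.
Total = 257.1 + 134.6 = 391.7 kN/m.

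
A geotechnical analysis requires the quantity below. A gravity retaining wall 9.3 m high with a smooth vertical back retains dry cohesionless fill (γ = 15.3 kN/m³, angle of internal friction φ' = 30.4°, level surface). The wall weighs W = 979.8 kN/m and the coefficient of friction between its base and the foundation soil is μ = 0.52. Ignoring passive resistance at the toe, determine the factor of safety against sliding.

K_a = tan²(45° − 30.4°/2) = 0.3280.
P_a = ½K_aγH² = 0.5×0.3280×15.3×9.3² = 217.0 kN/m, acting at H/3 = 3.100 m above the base.
FS_sliding = μW / P_a = 0.52×979.8 / 217.0 = 2.348.

2.35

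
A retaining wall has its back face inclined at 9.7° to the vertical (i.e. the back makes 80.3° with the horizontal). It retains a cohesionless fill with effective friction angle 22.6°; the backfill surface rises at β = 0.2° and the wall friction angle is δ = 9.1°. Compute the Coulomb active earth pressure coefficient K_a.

K_a = sin²(α+φ) / [sin²α · sin(α−δ) · (1 + √{sin(φ+δ)sin(φ−β) / (sin(α−δ)sin(α+β))})²].
With α = 80.3°, φ = 22.6°, δ = 9.1°, β = 0.2°: K_a = 0.4826.

0.483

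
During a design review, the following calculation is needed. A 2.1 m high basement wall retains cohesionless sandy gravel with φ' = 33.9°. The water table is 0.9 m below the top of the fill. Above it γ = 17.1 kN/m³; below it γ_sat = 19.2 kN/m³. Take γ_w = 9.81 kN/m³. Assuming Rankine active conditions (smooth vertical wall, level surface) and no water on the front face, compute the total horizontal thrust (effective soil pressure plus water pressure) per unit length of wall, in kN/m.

16.2 kN/m

K_a = tan²(45° − φ/2) = 0.2839.
γ' = 19.2 − 9.81 = 9.390 kN/m³. Depth below WT = 1.2 m.
σ'_h at WT = K_a γ d_w = 4.369 kPa; at base = 4.369 + K_a γ' × 1.2 = 7.568 kPa.
P₁ (0–0.9 m) = ½×4.369×0.9 = 1.966. P₂ (0.9–2.1 m) = ½(4.369+7.568)×1.2 = 7.163.
P_w = ½ γ_w h₂² = 0.5×9.81×1.2² = 7.063. Total = 1.966+7.163+7.063 = 16.19 kN/m.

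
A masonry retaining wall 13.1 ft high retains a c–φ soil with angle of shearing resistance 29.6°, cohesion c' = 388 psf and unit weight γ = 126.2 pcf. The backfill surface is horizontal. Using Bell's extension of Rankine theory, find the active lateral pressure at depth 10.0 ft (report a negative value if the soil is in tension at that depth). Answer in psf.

K_a = (1 − sin φ)/(1 + sin φ) = 0.3387.
σ_a = K_a γ z − 2c√K_a = 0.3387×126.2×10.0 − 2×388×0.5820 = -24.15 psf.

-24.2 psf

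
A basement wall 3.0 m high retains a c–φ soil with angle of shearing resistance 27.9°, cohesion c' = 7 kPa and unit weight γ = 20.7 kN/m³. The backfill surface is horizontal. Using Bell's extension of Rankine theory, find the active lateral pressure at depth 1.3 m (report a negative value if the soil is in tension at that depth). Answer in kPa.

K_a = (1 − sin φ)/(1 + sin φ) = 0.3625.
σ_a = K_a γ z − 2c√K_a = 0.3625×20.7×1.3 − 2×7×0.6020 = 1.325 kPa.

1.33 kPa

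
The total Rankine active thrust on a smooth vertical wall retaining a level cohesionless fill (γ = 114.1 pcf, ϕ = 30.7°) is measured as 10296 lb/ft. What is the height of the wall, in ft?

K_a = 0.3240. P_a = ½ K_a γ H² ⇒ H = √(2P_a/(K_a γ)).
H = √(2×10296/(0.3240×114.1)) = 23.60 ft.

23.6 ft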